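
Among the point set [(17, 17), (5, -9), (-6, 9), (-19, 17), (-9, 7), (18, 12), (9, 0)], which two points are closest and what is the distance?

Computing all pairwise distances among 7 points:

d((17, 17), (5, -9)) = 28.6356
d((17, 17), (-6, 9)) = 24.3516
d((17, 17), (-19, 17)) = 36.0
d((17, 17), (-9, 7)) = 27.8568
d((17, 17), (18, 12)) = 5.099
d((17, 17), (9, 0)) = 18.7883
d((5, -9), (-6, 9)) = 21.095
d((5, -9), (-19, 17)) = 35.3836
d((5, -9), (-9, 7)) = 21.2603
d((5, -9), (18, 12)) = 24.6982
d((5, -9), (9, 0)) = 9.8489
d((-6, 9), (-19, 17)) = 15.2643
d((-6, 9), (-9, 7)) = 3.6056 <-- minimum
d((-6, 9), (18, 12)) = 24.1868
d((-6, 9), (9, 0)) = 17.4929
d((-19, 17), (-9, 7)) = 14.1421
d((-19, 17), (18, 12)) = 37.3363
d((-19, 17), (9, 0)) = 32.7567
d((-9, 7), (18, 12)) = 27.4591
d((-9, 7), (9, 0)) = 19.3132
d((18, 12), (9, 0)) = 15.0

Closest pair: (-6, 9) and (-9, 7) with distance 3.6056

The closest pair is (-6, 9) and (-9, 7) with Euclidean distance 3.6056. For 7 points, brute-force pairwise comparison is shown above. For large n, the divide-and-conquer algorithm (sort by x, recurse on halves, check the dividing strip) achieves O(n log n).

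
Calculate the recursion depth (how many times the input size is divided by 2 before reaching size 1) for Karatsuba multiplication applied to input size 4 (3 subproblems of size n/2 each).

For divide and conquer with division factor 2:

Problem sizes at each level:
Level 0: 4
Level 1: 2
Level 2: 1

The root is level 0 and the size-1 base case is level 2 (the tree spans levels 0 through 2, i.e. 3 levels counting the root), so the depth is the number of divisions: log_2(4) = 2

The recursion tree depth is log_2(4) = 2. At each level, the problem size is divided by 2, so it takes 2 divisions to reduce to a base case of size 1. The algorithm makes 3 recursive calls at each level.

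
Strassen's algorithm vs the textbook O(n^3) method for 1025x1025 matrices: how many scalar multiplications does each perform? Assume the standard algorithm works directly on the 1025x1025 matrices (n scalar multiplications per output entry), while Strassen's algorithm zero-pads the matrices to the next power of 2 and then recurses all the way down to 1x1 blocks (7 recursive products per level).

Matrix multiplication for 1025x1025 matrices:

Strassen's algorithm requires power-of-2 dimensions. Pad 1025x1025 to 2048x2048 (next power of 2).

Standard algorithm: 1025^3 = 1076890625 multiplications
Strassen's algorithm: 7^(log2(2048)) = 7^11 = 1977326743 multiplications
Difference: 1076890625 - 1977326743 = -900436118 (Strassen uses MORE here due to padding overhead — for small or just-over-power-of-2 n, padding can outweigh the per-level savings)

Standard: 1076890625 multiplications (1025^3). Strassen: 1977326743 multiplications (7^11, after padding to 2048x2048). Strassen reduces 8 recursive multiplications to 7 at each level.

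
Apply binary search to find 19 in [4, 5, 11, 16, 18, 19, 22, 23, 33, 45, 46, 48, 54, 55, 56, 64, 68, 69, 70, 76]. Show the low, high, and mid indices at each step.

Binary search for 19 in [4, 5, 11, 16, 18, 19, 22, 23, 33, 45, 46, 48, 54, 55, 56, 64, 68, 69, 70, 76]:

lo=0, hi=19, mid=9, arr[mid]=45 -> 45 > 19, search left half
lo=0, hi=8, mid=4, arr[mid]=18 -> 18 < 19, search right half
lo=5, hi=8, mid=6, arr[mid]=22 -> 22 > 19, search left half
lo=5, hi=5, mid=5, arr[mid]=19 -> Found target at index 5!

Binary search finds 19 at index 5 after 4 comparisons. The search repeatedly halves the search space by comparing with the middle element.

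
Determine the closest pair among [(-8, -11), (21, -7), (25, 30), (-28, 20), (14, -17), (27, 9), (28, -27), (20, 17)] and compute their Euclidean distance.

Computing all pairwise distances among 8 points:

d((-8, -11), (21, -7)) = 29.2746
d((-8, -11), (25, 30)) = 52.6308
d((-8, -11), (-28, 20)) = 36.8917
d((-8, -11), (14, -17)) = 22.8035
d((-8, -11), (27, 9)) = 40.3113
d((-8, -11), (28, -27)) = 39.3954
d((-8, -11), (20, 17)) = 39.598
d((21, -7), (25, 30)) = 37.2156
d((21, -7), (-28, 20)) = 55.9464
d((21, -7), (14, -17)) = 12.2066
d((21, -7), (27, 9)) = 17.088
d((21, -7), (28, -27)) = 21.1896
d((21, -7), (20, 17)) = 24.0208
d((25, 30), (-28, 20)) = 53.9351
d((25, 30), (14, -17)) = 48.2701
d((25, 30), (27, 9)) = 21.095
d((25, 30), (28, -27)) = 57.0789
d((25, 30), (20, 17)) = 13.9284
d((-28, 20), (14, -17)) = 55.9732
d((-28, 20), (27, 9)) = 56.0892
d((-28, 20), (28, -27)) = 73.1095
d((-28, 20), (20, 17)) = 48.0937
d((14, -17), (27, 9)) = 29.0689
d((14, -17), (28, -27)) = 17.2047
d((14, -17), (20, 17)) = 34.5254
d((27, 9), (28, -27)) = 36.0139
d((27, 9), (20, 17)) = 10.6301 <-- minimum
d((28, -27), (20, 17)) = 44.7214

Closest pair: (27, 9) and (20, 17) with distance 10.6301

The closest pair is (27, 9) and (20, 17) with Euclidean distance 10.6301. For 8 points, brute-force pairwise comparison is shown above. For large n, the divide-and-conquer algorithm (sort by x, recurse on halves, check the dividing strip) achieves O(n log n).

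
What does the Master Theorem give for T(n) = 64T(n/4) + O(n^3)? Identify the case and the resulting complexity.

Master Theorem for T(n) = 64T(n/4) + O(n^3):

a = 64, b = 4, c = 3
log_b(a) = log_4(64) = 3.0000

Case 2: c = 3 = log_4(64) = 3.0000
T(n) = O(n^3 log n) = O(n^3 log n)

For T(n) = 64T(n/4) + O(n^3): log_4(64) = 3.0000. This is Case 2 of the Master Theorem (c = log_b(a), equal work at all levels), giving O(n^3 log n).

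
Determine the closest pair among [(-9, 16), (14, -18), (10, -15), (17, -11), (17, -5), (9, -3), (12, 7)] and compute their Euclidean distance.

Computing all pairwise distances among 7 points:

d((-9, 16), (14, -18)) = 41.0488
d((-9, 16), (10, -15)) = 36.3593
d((-9, 16), (17, -11)) = 37.4833
d((-9, 16), (17, -5)) = 33.4215
d((-9, 16), (9, -3)) = 26.1725
d((-9, 16), (12, 7)) = 22.8473
d((14, -18), (10, -15)) = 5.0 <-- minimum
d((14, -18), (17, -11)) = 7.6158
d((14, -18), (17, -5)) = 13.3417
d((14, -18), (9, -3)) = 15.8114
d((14, -18), (12, 7)) = 25.0799
d((10, -15), (17, -11)) = 8.0623
d((10, -15), (17, -5)) = 12.2066
d((10, -15), (9, -3)) = 12.0416
d((10, -15), (12, 7)) = 22.0907
d((17, -11), (17, -5)) = 6.0
d((17, -11), (9, -3)) = 11.3137
d((17, -11), (12, 7)) = 18.6815
d((17, -5), (9, -3)) = 8.2462
d((17, -5), (12, 7)) = 13.0
d((9, -3), (12, 7)) = 10.4403

Closest pair: (14, -18) and (10, -15) with distance 5.0

The closest pair is (14, -18) and (10, -15) with Euclidean distance 5.0. For 7 points, brute-force pairwise comparison is shown above. For large n, the divide-and-conquer algorithm (sort by x, recurse on halves, check the dividing strip) achieves O(n log n).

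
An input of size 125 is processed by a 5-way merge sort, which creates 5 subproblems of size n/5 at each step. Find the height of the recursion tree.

For divide and conquer with division factor 5:

Problem sizes at each level:
Level 0: 125
Level 1: 25
Level 2: 5
Level 3: 1

The root is level 0 and the size-1 base case is level 3 (the tree spans levels 0 through 3, i.e. 4 levels counting the root), so the depth is the number of divisions: log_5(125) = 3

The recursion tree depth is log_5(125) = 3. At each level, the problem size is divided by 5, so it takes 3 divisions to reduce to a base case of size 1. The algorithm makes 5 recursive calls at each level.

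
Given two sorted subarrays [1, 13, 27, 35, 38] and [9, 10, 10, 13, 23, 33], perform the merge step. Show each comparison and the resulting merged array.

Merging process:

Compare 1 vs 9: take 1 from left. Merged: [1]
Compare 13 vs 9: take 9 from right. Merged: [1, 9]
Compare 13 vs 10: take 10 from right. Merged: [1, 9, 10]
Compare 13 vs 10: take 10 from right. Merged: [1, 9, 10, 10]
Compare 13 vs 13: take 13 from left. Merged: [1, 9, 10, 10, 13]
Compare 27 vs 13: take 13 from right. Merged: [1, 9, 10, 10, 13, 13]
Compare 27 vs 23: take 23 from right. Merged: [1, 9, 10, 10, 13, 13, 23]
Compare 27 vs 33: take 27 from left. Merged: [1, 9, 10, 10, 13, 13, 23, 27]
Compare 35 vs 33: take 33 from right. Merged: [1, 9, 10, 10, 13, 13, 23, 27, 33]
Append remaining from left: [35, 38]. Merged: [1, 9, 10, 10, 13, 13, 23, 27, 33, 35, 38]

Final merged array: [1, 9, 10, 10, 13, 13, 23, 27, 33, 35, 38]
Total comparisons: 9

The merged array is [1, 9, 10, 10, 13, 13, 23, 27, 33, 35, 38], requiring 9 comparisons. The merge step runs in O(n) time where n is the total number of elements.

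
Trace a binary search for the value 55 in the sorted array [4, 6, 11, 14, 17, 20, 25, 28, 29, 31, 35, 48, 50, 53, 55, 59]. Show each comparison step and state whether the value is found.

Binary search for 55 in [4, 6, 11, 14, 17, 20, 25, 28, 29, 31, 35, 48, 50, 53, 55, 59]:

lo=0, hi=15, mid=7, arr[mid]=28 -> 28 < 55, search right half
lo=8, hi=15, mid=11, arr[mid]=48 -> 48 < 55, search right half
lo=12, hi=15, mid=13, arr[mid]=53 -> 53 < 55, search right half
lo=14, hi=15, mid=14, arr[mid]=55 -> Found target at index 14!

Binary search finds 55 at index 14 after 4 comparisons. The search repeatedly halves the search space by comparing with the middle element.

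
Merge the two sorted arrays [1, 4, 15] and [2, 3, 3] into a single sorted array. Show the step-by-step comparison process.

Merging process:

Compare 1 vs 2: take 1 from left. Merged: [1]
Compare 4 vs 2: take 2 from right. Merged: [1, 2]
Compare 4 vs 3: take 3 from right. Merged: [1, 2, 3]
Compare 4 vs 3: take 3 from right. Merged: [1, 2, 3, 3]
Append remaining from left: [4, 15]. Merged: [1, 2, 3, 3, 4, 15]

Final merged array: [1, 2, 3, 3, 4, 15]
Total comparisons: 4

The merged array is [1, 2, 3, 3, 4, 15], requiring 4 comparisons. The merge step runs in O(n) time where n is the total number of elements.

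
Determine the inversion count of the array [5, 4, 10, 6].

Finding inversions in [5, 4, 10, 6]:

(0, 1): arr[0]=5 > arr[1]=4
(2, 3): arr[2]=10 > arr[3]=6

Total inversions: 2

The array has 2 inversion(s): (0,1), (2,3). Each pair (i,j) satisfies i < j and arr[i] > arr[j].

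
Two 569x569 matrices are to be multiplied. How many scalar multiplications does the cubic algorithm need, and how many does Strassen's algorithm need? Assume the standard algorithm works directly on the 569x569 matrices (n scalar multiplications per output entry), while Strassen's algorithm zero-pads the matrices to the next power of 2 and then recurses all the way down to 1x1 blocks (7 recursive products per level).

Matrix multiplication for 569x569 matrices:

Strassen's algorithm requires power-of-2 dimensions. Pad 569x569 to 1024x1024 (next power of 2).

Standard algorithm: 569^3 = 184220009 multiplications
Strassen's algorithm: 7^(log2(1024)) = 7^10 = 282475249 multiplications
Difference: 184220009 - 282475249 = -98255240 (Strassen uses MORE here due to padding overhead — for small or just-over-power-of-2 n, padding can outweigh the per-level savings)

Standard: 184220009 multiplications (569^3). Strassen: 282475249 multiplications (7^10, after padding to 1024x1024). Strassen reduces 8 recursive multiplications to 7 at each level.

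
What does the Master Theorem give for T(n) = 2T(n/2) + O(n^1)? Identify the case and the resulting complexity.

Master Theorem for T(n) = 2T(n/2) + O(n^1):

a = 2, b = 2, c = 1
log_b(a) = log_2(2) = 1.0000

Case 2: c = 1 = log_2(2) = 1.0000
T(n) = O(n^1 log n) = O(n log n)

For T(n) = 2T(n/2) + O(n^1): log_2(2) = 1.0000. This is Case 2 of the Master Theorem (c = log_b(a), equal work at all levels), giving O(n log n).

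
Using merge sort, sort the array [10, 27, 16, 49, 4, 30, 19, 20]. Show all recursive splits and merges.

Merge sort trace:

Split: [10, 27, 16, 49, 4, 30, 19, 20] -> [10, 27, 16, 49] and [4, 30, 19, 20]
  Split: [10, 27, 16, 49] -> [10, 27] and [16, 49]
    Split: [10, 27] -> [10] and [27]
    Merge: [10] + [27] -> [10, 27]
    Split: [16, 49] -> [16] and [49]
    Merge: [16] + [49] -> [16, 49]
  Merge: [10, 27] + [16, 49] -> [10, 16, 27, 49]
  Split: [4, 30, 19, 20] -> [4, 30] and [19, 20]
    Split: [4, 30] -> [4] and [30]
    Merge: [4] + [30] -> [4, 30]
    Split: [19, 20] -> [19] and [20]
    Merge: [19] + [20] -> [19, 20]
  Merge: [4, 30] + [19, 20] -> [4, 19, 20, 30]
Merge: [10, 16, 27, 49] + [4, 19, 20, 30] -> [4, 10, 16, 19, 20, 27, 30, 49]

Final sorted array: [4, 10, 16, 19, 20, 27, 30, 49]

The merge sort proceeds by recursively splitting the array and merging sorted halves.
After all merges, the sorted array is [4, 10, 16, 19, 20, 27, 30, 49].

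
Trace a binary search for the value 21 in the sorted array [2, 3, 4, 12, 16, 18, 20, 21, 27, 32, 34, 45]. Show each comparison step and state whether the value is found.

Binary search for 21 in [2, 3, 4, 12, 16, 18, 20, 21, 27, 32, 34, 45]:

lo=0, hi=11, mid=5, arr[mid]=18 -> 18 < 21, search right half
lo=6, hi=11, mid=8, arr[mid]=27 -> 27 > 21, search left half
lo=6, hi=7, mid=6, arr[mid]=20 -> 20 < 21, search right half
lo=7, hi=7, mid=7, arr[mid]=21 -> Found target at index 7!

Binary search finds 21 at index 7 after 4 comparisons. The search repeatedly halves the search space by comparing with the middle element.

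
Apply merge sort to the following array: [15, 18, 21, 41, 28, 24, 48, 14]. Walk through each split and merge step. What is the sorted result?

Merge sort trace:

Split: [15, 18, 21, 41, 28, 24, 48, 14] -> [15, 18, 21, 41] and [28, 24, 48, 14]
  Split: [15, 18, 21, 41] -> [15, 18] and [21, 41]
    Split: [15, 18] -> [15] and [18]
    Merge: [15] + [18] -> [15, 18]
    Split: [21, 41] -> [21] and [41]
    Merge: [21] + [41] -> [21, 41]
  Merge: [15, 18] + [21, 41] -> [15, 18, 21, 41]
  Split: [28, 24, 48, 14] -> [28, 24] and [48, 14]
    Split: [28, 24] -> [28] and [24]
    Merge: [28] + [24] -> [24, 28]
    Split: [48, 14] -> [48] and [14]
    Merge: [48] + [14] -> [14, 48]
  Merge: [24, 28] + [14, 48] -> [14, 24, 28, 48]
Merge: [15, 18, 21, 41] + [14, 24, 28, 48] -> [14, 15, 18, 21, 24, 28, 41, 48]

Final sorted array: [14, 15, 18, 21, 24, 28, 41, 48]

The merge sort proceeds by recursively splitting the array and merging sorted halves.
After all merges, the sorted array is [14, 15, 18, 21, 24, 28, 41, 48].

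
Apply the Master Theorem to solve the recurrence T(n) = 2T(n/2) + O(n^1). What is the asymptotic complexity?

Master Theorem for T(n) = 2T(n/2) + O(n^1):

a = 2, b = 2, c = 1
log_b(a) = log_2(2) = 1.0000

Case 2: c = 1 = log_2(2) = 1.0000
T(n) = O(n^1 log n) = O(n log n)

For T(n) = 2T(n/2) + O(n^1): log_2(2) = 1.0000. This is Case 2 of the Master Theorem (c = log_b(a), equal work at all levels), giving O(n log n).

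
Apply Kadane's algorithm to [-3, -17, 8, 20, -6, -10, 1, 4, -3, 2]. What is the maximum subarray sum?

Using Kadane's algorithm on [-3, -17, 8, 20, -6, -10, 1, 4, -3, 2]:

Scanning through the array:
Position 1 (value -17): max_ending_here = -17, max_so_far = -3
Position 2 (value 8): max_ending_here = 8, max_so_far = 8
Position 3 (value 20): max_ending_here = 28, max_so_far = 28
Position 4 (value -6): max_ending_here = 22, max_so_far = 28
Position 5 (value -10): max_ending_here = 12, max_so_far = 28
Position 6 (value 1): max_ending_here = 13, max_so_far = 28
Position 7 (value 4): max_ending_here = 17, max_so_far = 28
Position 8 (value -3): max_ending_here = 14, max_so_far = 28
Position 9 (value 2): max_ending_here = 16, max_so_far = 28

Maximum subarray: [8, 20]
Maximum sum: 28

The maximum subarray is [8, 20] with sum 28. This subarray runs from index 2 to index 3.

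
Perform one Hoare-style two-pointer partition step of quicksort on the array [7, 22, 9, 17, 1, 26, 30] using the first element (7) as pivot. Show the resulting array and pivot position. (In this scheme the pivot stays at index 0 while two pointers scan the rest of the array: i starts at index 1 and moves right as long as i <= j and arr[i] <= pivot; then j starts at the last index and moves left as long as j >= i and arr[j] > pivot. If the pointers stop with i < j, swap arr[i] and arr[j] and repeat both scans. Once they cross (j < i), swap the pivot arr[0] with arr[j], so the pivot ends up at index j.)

Hoare-style two-pointer partition with pivot = 7:

Initial array: [7, 22, 9, 17, 1, 26, 30]

Pointers start at i = 1, j = 6.
i stops at index 1 (arr[1]=22 > 7), j stops at index 4 (arr[4]=1 <= 7): swap arr[1] and arr[4], array becomes [7, 1, 9, 17, 22, 26, 30]
i ends at 2, j ends at 1: the pointers have crossed (j < i), so scanning stops.

Swap pivot arr[0] with arr[1] to place pivot at position 1: [1, 7, 9, 17, 22, 26, 30]
Pivot position: 1

After partitioning with pivot 7, the array becomes [1, 7, 9, 17, 22, 26, 30]. The pivot is placed at index 1. All elements to the left of the pivot are <= 7, and all elements to the right are > 7.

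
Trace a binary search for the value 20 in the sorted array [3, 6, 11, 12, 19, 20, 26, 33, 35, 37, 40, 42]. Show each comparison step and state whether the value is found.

Binary search for 20 in [3, 6, 11, 12, 19, 20, 26, 33, 35, 37, 40, 42]:

lo=0, hi=11, mid=5, arr[mid]=20 -> Found target at index 5!

Binary search finds 20 at index 5 after 1 comparisons. The search repeatedly halves the search space by comparing with the middle element.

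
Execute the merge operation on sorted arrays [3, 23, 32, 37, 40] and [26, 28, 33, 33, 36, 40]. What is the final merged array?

Merging process:

Compare 3 vs 26: take 3 from left. Merged: [3]
Compare 23 vs 26: take 23 from left. Merged: [3, 23]
Compare 32 vs 26: take 26 from right. Merged: [3, 23, 26]
Compare 32 vs 28: take 28 from right. Merged: [3, 23, 26, 28]
Compare 32 vs 33: take 32 from left. Merged: [3, 23, 26, 28, 32]
Compare 37 vs 33: take 33 from right. Merged: [3, 23, 26, 28, 32, 33]
Compare 37 vs 33: take 33 from right. Merged: [3, 23, 26, 28, 32, 33, 33]
Compare 37 vs 36: take 36 from right. Merged: [3, 23, 26, 28, 32, 33, 33, 36]
Compare 37 vs 40: take 37 from left. Merged: [3, 23, 26, 28, 32, 33, 33, 36, 37]
Compare 40 vs 40: take 40 from left. Merged: [3, 23, 26, 28, 32, 33, 33, 36, 37, 40]
Append remaining from right: [40]. Merged: [3, 23, 26, 28, 32, 33, 33, 36, 37, 40, 40]

Final merged array: [3, 23, 26, 28, 32, 33, 33, 36, 37, 40, 40]
Total comparisons: 10

The merged array is [3, 23, 26, 28, 32, 33, 33, 36, 37, 40, 40], requiring 10 comparisons. The merge step runs in O(n) time where n is the total number of elements.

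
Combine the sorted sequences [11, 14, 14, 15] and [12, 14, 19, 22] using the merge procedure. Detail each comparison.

Merging process:

Compare 11 vs 12: take 11 from left. Merged: [11]
Compare 14 vs 12: take 12 from right. Merged: [11, 12]
Compare 14 vs 14: take 14 from left. Merged: [11, 12, 14]
Compare 14 vs 14: take 14 from left. Merged: [11, 12, 14, 14]
Compare 15 vs 14: take 14 from right. Merged: [11, 12, 14, 14, 14]
Compare 15 vs 19: take 15 from left. Merged: [11, 12, 14, 14, 14, 15]
Append remaining from right: [19, 22]. Merged: [11, 12, 14, 14, 14, 15, 19, 22]

Final merged array: [11, 12, 14, 14, 14, 15, 19, 22]
Total comparisons: 6

The merged array is [11, 12, 14, 14, 14, 15, 19, 22], requiring 6 comparisons. The merge step runs in O(n) time where n is the total number of elements.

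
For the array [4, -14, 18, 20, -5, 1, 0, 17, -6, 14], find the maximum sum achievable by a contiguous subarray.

Using Kadane's algorithm on [4, -14, 18, 20, -5, 1, 0, 17, -6, 14]:

Scanning through the array:
Position 1 (value -14): max_ending_here = -10, max_so_far = 4
Position 2 (value 18): max_ending_here = 18, max_so_far = 18
Position 3 (value 20): max_ending_here = 38, max_so_far = 38
Position 4 (value -5): max_ending_here = 33, max_so_far = 38
Position 5 (value 1): max_ending_here = 34, max_so_far = 38
Position 6 (value 0): max_ending_here = 34, max_so_far = 38
Position 7 (value 17): max_ending_here = 51, max_so_far = 51
Position 8 (value -6): max_ending_here = 45, max_so_far = 51
Position 9 (value 14): max_ending_here = 59, max_so_far = 59

Maximum subarray: [18, 20, -5, 1, 0, 17, -6, 14]
Maximum sum: 59

The maximum subarray is [18, 20, -5, 1, 0, 17, -6, 14] with sum 59. This subarray runs from index 2 to index 9.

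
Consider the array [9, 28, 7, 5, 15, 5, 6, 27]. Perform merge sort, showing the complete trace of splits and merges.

Merge sort trace:

Split: [9, 28, 7, 5, 15, 5, 6, 27] -> [9, 28, 7, 5] and [15, 5, 6, 27]
  Split: [9, 28, 7, 5] -> [9, 28] and [7, 5]
    Split: [9, 28] -> [9] and [28]
    Merge: [9] + [28] -> [9, 28]
    Split: [7, 5] -> [7] and [5]
    Merge: [7] + [5] -> [5, 7]
  Merge: [9, 28] + [5, 7] -> [5, 7, 9, 28]
  Split: [15, 5, 6, 27] -> [15, 5] and [6, 27]
    Split: [15, 5] -> [15] and [5]
    Merge: [15] + [5] -> [5, 15]
    Split: [6, 27] -> [6] and [27]
    Merge: [6] + [27] -> [6, 27]
  Merge: [5, 15] + [6, 27] -> [5, 6, 15, 27]
Merge: [5, 7, 9, 28] + [5, 6, 15, 27] -> [5, 5, 6, 7, 9, 15, 27, 28]

Final sorted array: [5, 5, 6, 7, 9, 15, 27, 28]

The merge sort proceeds by recursively splitting the array and merging sorted halves.
After all merges, the sorted array is [5, 5, 6, 7, 9, 15, 27, 28].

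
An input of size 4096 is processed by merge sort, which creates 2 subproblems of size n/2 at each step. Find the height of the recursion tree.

For divide and conquer with division factor 2:

Problem sizes at each level:
Level 0: 4096
Level 1: 2048
Level 2: 1024
Level 3: 512
Level 4: 256
Level 5: 128
Level 6: 64
Level 7: 32
Level 8: 16
Level 9: 8
Level 10: 4
Level 11: 2
Level 12: 1

The root is level 0 and the size-1 base case is level 12 (the tree spans levels 0 through 12, i.e. 13 levels counting the root), so the depth is the number of divisions: log_2(4096) = 12

The recursion tree depth is log_2(4096) = 12. At each level, the problem size is divided by 2, so it takes 12 divisions to reduce to a base case of size 1. The algorithm makes 2 recursive calls at each level.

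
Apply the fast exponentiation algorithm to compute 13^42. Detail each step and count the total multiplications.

Computing 13^42 by squaring (build up from 13^1; each line after the first costs one multiplication):

13^1 = 13
13^2 = (13^1)^2 = 13^2 = 169
13^4 = (13^2)^2 = 169^2 = 28561
13^5 = 13 * 13^4 = 13 * 28561 = 371293
13^10 = (13^5)^2 = 371293^2 = 137858491849
13^20 = (13^10)^2 = 137858491849^2 = 19004963774880799438801
13^21 = 13 * 13^20 = 13 * 19004963774880799438801 = 247064529073450392704413
13^42 = (13^21)^2 = 247064529073450392704413^2 = 61040881526285814362156628321386486455989674569

Result: 61040881526285814362156628321386486455989674569
Multiplications needed: 7 (7 lines after 13^1)

13^42 = 61040881526285814362156628321386486455989674569. Using exponentiation by squaring, this requires 7 multiplications. The key idea: if the exponent is even, square the half-power; if odd, multiply by the base once.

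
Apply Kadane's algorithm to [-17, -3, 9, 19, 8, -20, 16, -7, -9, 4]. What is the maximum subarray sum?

Using Kadane's algorithm on [-17, -3, 9, 19, 8, -20, 16, -7, -9, 4]:

Scanning through the array:
Position 1 (value -3): max_ending_here = -3, max_so_far = -3
Position 2 (value 9): max_ending_here = 9, max_so_far = 9
Position 3 (value 19): max_ending_here = 28, max_so_far = 28
Position 4 (value 8): max_ending_here = 36, max_so_far = 36
Position 5 (value -20): max_ending_here = 16, max_so_far = 36
Position 6 (value 16): max_ending_here = 32, max_so_far = 36
Position 7 (value -7): max_ending_here = 25, max_so_far = 36
Position 8 (value -9): max_ending_here = 16, max_so_far = 36
Position 9 (value 4): max_ending_here = 20, max_so_far = 36

Maximum subarray: [9, 19, 8]
Maximum sum: 36

The maximum subarray is [9, 19, 8] with sum 36. This subarray runs from index 2 to index 4.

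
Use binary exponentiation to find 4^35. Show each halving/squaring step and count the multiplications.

Computing 4^35 by squaring (build up from 4^1; each line after the first costs one multiplication):

4^1 = 4
4^2 = (4^1)^2 = 4^2 = 16
4^4 = (4^2)^2 = 16^2 = 256
4^8 = (4^4)^2 = 256^2 = 65536
4^16 = (4^8)^2 = 65536^2 = 4294967296
4^17 = 4 * 4^16 = 4 * 4294967296 = 17179869184
4^34 = (4^17)^2 = 17179869184^2 = 295147905179352825856
4^35 = 4 * 4^34 = 4 * 295147905179352825856 = 1180591620717411303424

Result: 1180591620717411303424
Multiplications needed: 7 (7 lines after 4^1)

4^35 = 1180591620717411303424. Using exponentiation by squaring, this requires 7 multiplications. The key idea: if the exponent is even, square the half-power; if odd, multiply by the base once.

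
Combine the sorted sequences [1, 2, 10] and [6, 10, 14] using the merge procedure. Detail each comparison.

Merging process:

Compare 1 vs 6: take 1 from left. Merged: [1]
Compare 2 vs 6: take 2 from left. Merged: [1, 2]
Compare 10 vs 6: take 6 from right. Merged: [1, 2, 6]
Compare 10 vs 10: take 10 from left. Merged: [1, 2, 6, 10]
Append remaining from right: [10, 14]. Merged: [1, 2, 6, 10, 10, 14]

Final merged array: [1, 2, 6, 10, 10, 14]
Total comparisons: 4

The merged array is [1, 2, 6, 10, 10, 14], requiring 4 comparisons. The merge step runs in O(n) time where n is the total number of elements.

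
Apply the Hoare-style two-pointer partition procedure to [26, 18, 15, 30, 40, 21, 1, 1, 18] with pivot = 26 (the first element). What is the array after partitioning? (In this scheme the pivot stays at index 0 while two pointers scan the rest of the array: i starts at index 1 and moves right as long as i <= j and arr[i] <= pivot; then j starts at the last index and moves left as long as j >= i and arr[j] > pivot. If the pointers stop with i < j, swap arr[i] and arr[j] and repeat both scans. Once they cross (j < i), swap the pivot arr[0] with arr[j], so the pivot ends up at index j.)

Hoare-style two-pointer partition with pivot = 26:

Initial array: [26, 18, 15, 30, 40, 21, 1, 1, 18]

Pointers start at i = 1, j = 8.
i stops at index 3 (arr[3]=30 > 26), j stops at index 8 (arr[8]=18 <= 26): swap arr[3] and arr[8], array becomes [26, 18, 15, 18, 40, 21, 1, 1, 30]
i stops at index 4 (arr[4]=40 > 26), j stops at index 7 (arr[7]=1 <= 26): swap arr[4] and arr[7], array becomes [26, 18, 15, 18, 1, 21, 1, 40, 30]
i ends at 7, j ends at 6: the pointers have crossed (j < i), so scanning stops.

Swap pivot arr[0] with arr[6] to place pivot at position 6: [1, 18, 15, 18, 1, 21, 26, 40, 30]
Pivot position: 6

After partitioning with pivot 26, the array becomes [1, 18, 15, 18, 1, 21, 26, 40, 30]. The pivot is placed at index 6. All elements to the left of the pivot are <= 26, and all elements to the right are > 26.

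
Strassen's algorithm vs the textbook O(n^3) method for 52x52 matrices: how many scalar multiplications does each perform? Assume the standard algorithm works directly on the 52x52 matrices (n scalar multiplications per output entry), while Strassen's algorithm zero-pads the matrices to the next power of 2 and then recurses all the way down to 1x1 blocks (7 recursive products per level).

Matrix multiplication for 52x52 matrices:

Strassen's algorithm requires power-of-2 dimensions. Pad 52x52 to 64x64 (next power of 2).

Standard algorithm: 52^3 = 140608 multiplications
Strassen's algorithm: 7^(log2(64)) = 7^6 = 117649 multiplications
Savings: 140608 - 117649 = 22959 multiplications

Standard: 140608 multiplications (52^3). Strassen: 117649 multiplications (7^6, after padding to 64x64). Strassen reduces 8 recursive multiplications to 7 at each level.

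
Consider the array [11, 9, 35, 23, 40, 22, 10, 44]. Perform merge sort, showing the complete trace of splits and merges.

Merge sort trace:

Split: [11, 9, 35, 23, 40, 22, 10, 44] -> [11, 9, 35, 23] and [40, 22, 10, 44]
  Split: [11, 9, 35, 23] -> [11, 9] and [35, 23]
    Split: [11, 9] -> [11] and [9]
    Merge: [11] + [9] -> [9, 11]
    Split: [35, 23] -> [35] and [23]
    Merge: [35] + [23] -> [23, 35]
  Merge: [9, 11] + [23, 35] -> [9, 11, 23, 35]
  Split: [40, 22, 10, 44] -> [40, 22] and [10, 44]
    Split: [40, 22] -> [40] and [22]
    Merge: [40] + [22] -> [22, 40]
    Split: [10, 44] -> [10] and [44]
    Merge: [10] + [44] -> [10, 44]
  Merge: [22, 40] + [10, 44] -> [10, 22, 40, 44]
Merge: [9, 11, 23, 35] + [10, 22, 40, 44] -> [9, 10, 11, 22, 23, 35, 40, 44]

Final sorted array: [9, 10, 11, 22, 23, 35, 40, 44]

The merge sort proceeds by recursively splitting the array and merging sorted halves.
After all merges, the sorted array is [9, 10, 11, 22, 23, 35, 40, 44].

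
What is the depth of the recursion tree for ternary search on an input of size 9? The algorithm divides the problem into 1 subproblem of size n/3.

For divide and conquer with division factor 3:

Problem sizes at each level:
Level 0: 9
Level 1: 3
Level 2: 1

The root is level 0 and the size-1 base case is level 2 (the tree spans levels 0 through 2, i.e. 3 levels counting the root), so the depth is the number of divisions: log_3(9) = 2

The recursion tree depth is log_3(9) = 2. At each level, the problem size is divided by 3, so it takes 2 divisions to reduce to a base case of size 1. The algorithm makes 1 recursive call at each level.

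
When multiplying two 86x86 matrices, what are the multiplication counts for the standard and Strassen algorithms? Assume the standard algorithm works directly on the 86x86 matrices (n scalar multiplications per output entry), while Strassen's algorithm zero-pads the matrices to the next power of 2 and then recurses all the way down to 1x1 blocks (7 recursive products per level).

Matrix multiplication for 86x86 matrices:

Strassen's algorithm requires power-of-2 dimensions. Pad 86x86 to 128x128 (next power of 2).

Standard algorithm: 86^3 = 636056 multiplications
Strassen's algorithm: 7^(log2(128)) = 7^7 = 823543 multiplications
Difference: 636056 - 823543 = -187487 (Strassen uses MORE here due to padding overhead — for small or just-over-power-of-2 n, padding can outweigh the per-level savings)

Standard: 636056 multiplications (86^3). Strassen: 823543 multiplications (7^7, after padding to 128x128). Strassen reduces 8 recursive multiplications to 7 at each level.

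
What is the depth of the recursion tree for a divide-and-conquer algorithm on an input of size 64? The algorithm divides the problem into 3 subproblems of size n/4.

For divide and conquer with division factor 4:

Problem sizes at each level:
Level 0: 64
Level 1: 16
Level 2: 4
Level 3: 1

The root is level 0 and the size-1 base case is level 3 (the tree spans levels 0 through 3, i.e. 4 levels counting the root), so the depth is the number of divisions: log_4(64) = 3

The recursion tree depth is log_4(64) = 3. At each level, the problem size is divided by 4, so it takes 3 divisions to reduce to a base case of size 1. The algorithm makes 3 recursive calls at each level.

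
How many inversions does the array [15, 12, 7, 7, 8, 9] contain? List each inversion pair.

Finding inversions in [15, 12, 7, 7, 8, 9]:

(0, 1): arr[0]=15 > arr[1]=12
(0, 2): arr[0]=15 > arr[2]=7
(0, 3): arr[0]=15 > arr[3]=7
(0, 4): arr[0]=15 > arr[4]=8
(0, 5): arr[0]=15 > arr[5]=9
(1, 2): arr[1]=12 > arr[2]=7
(1, 3): arr[1]=12 > arr[3]=7
(1, 4): arr[1]=12 > arr[4]=8
(1, 5): arr[1]=12 > arr[5]=9

Total inversions: 9

The array has 9 inversion(s): (0,1), (0,2), (0,3), (0,4), (0,5), (1,2), (1,3), (1,4), (1,5). Each pair (i,j) satisfies i < j and arr[i] > arr[j].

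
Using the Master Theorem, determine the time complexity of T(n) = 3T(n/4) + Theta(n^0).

Master Theorem for T(n) = 3T(n/4) + O(n^0):

a = 3, b = 4, c = 0
log_b(a) = log_4(3) = 0.7925

Case 1: c = 0 < log_4(3) = 0.7925
T(n) = O(n^(log_4 3))

For T(n) = 3T(n/4) + O(n^0): log_4(3) = 0.7925. This is Case 1 of the Master Theorem (c < log_b(a), work dominated by leaves), giving O(n^(log_4 3)).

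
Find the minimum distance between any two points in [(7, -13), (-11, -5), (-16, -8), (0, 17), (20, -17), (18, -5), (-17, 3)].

Computing all pairwise distances among 7 points:

d((7, -13), (-11, -5)) = 19.6977
d((7, -13), (-16, -8)) = 23.5372
d((7, -13), (0, 17)) = 30.8058
d((7, -13), (20, -17)) = 13.6015
d((7, -13), (18, -5)) = 13.6015
d((7, -13), (-17, 3)) = 28.8444
d((-11, -5), (-16, -8)) = 5.831 <-- minimum
d((-11, -5), (0, 17)) = 24.5967
d((-11, -5), (20, -17)) = 33.2415
d((-11, -5), (18, -5)) = 29.0
d((-11, -5), (-17, 3)) = 10.0
d((-16, -8), (0, 17)) = 29.6816
d((-16, -8), (20, -17)) = 37.108
d((-16, -8), (18, -5)) = 34.1321
d((-16, -8), (-17, 3)) = 11.0454
d((0, 17), (20, -17)) = 39.4462
d((0, 17), (18, -5)) = 28.4253
d((0, 17), (-17, 3)) = 22.0227
d((20, -17), (18, -5)) = 12.1655
d((20, -17), (-17, 3)) = 42.0595
d((18, -5), (-17, 3)) = 35.9026

Closest pair: (-11, -5) and (-16, -8) with distance 5.831

The closest pair is (-11, -5) and (-16, -8) with Euclidean distance 5.831. For 7 points, brute-force pairwise comparison is shown above. For large n, the divide-and-conquer algorithm (sort by x, recurse on halves, check the dividing strip) achieves O(n log n).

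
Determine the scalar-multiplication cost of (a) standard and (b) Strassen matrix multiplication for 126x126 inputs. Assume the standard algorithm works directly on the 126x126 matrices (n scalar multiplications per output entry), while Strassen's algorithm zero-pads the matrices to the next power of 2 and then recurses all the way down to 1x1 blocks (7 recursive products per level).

Matrix multiplication for 126x126 matrices:

Strassen's algorithm requires power-of-2 dimensions. Pad 126x126 to 128x128 (next power of 2).

Standard algorithm: 126^3 = 2000376 multiplications
Strassen's algorithm: 7^(log2(128)) = 7^7 = 823543 multiplications
Savings: 2000376 - 823543 = 1176833 multiplications

Standard: 2000376 multiplications (126^3). Strassen: 823543 multiplications (7^7, after padding to 128x128). Strassen reduces 8 recursive multiplications to 7 at each level.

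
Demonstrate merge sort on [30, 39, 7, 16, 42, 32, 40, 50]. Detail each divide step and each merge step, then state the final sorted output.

Merge sort trace:

Split: [30, 39, 7, 16, 42, 32, 40, 50] -> [30, 39, 7, 16] and [42, 32, 40, 50]
  Split: [30, 39, 7, 16] -> [30, 39] and [7, 16]
    Split: [30, 39] -> [30] and [39]
    Merge: [30] + [39] -> [30, 39]
    Split: [7, 16] -> [7] and [16]
    Merge: [7] + [16] -> [7, 16]
  Merge: [30, 39] + [7, 16] -> [7, 16, 30, 39]
  Split: [42, 32, 40, 50] -> [42, 32] and [40, 50]
    Split: [42, 32] -> [42] and [32]
    Merge: [42] + [32] -> [32, 42]
    Split: [40, 50] -> [40] and [50]
    Merge: [40] + [50] -> [40, 50]
  Merge: [32, 42] + [40, 50] -> [32, 40, 42, 50]
Merge: [7, 16, 30, 39] + [32, 40, 42, 50] -> [7, 16, 30, 32, 39, 40, 42, 50]

Final sorted array: [7, 16, 30, 32, 39, 40, 42, 50]

The merge sort proceeds by recursively splitting the array and merging sorted halves.
After all merges, the sorted array is [7, 16, 30, 32, 39, 40, 42, 50].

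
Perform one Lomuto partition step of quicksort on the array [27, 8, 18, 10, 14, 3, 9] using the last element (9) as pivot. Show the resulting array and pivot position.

Lomuto partition with pivot = 9:

Initial array: [27, 8, 18, 10, 14, 3, 9]

arr[0]=27 > 9: no swap
arr[1]=8 <= 9: swap with position 0, array becomes [8, 27, 18, 10, 14, 3, 9]
arr[2]=18 > 9: no swap
arr[3]=10 > 9: no swap
arr[4]=14 > 9: no swap
arr[5]=3 <= 9: swap with position 1, array becomes [8, 3, 18, 10, 14, 27, 9]

Place pivot at position 2: [8, 3, 9, 10, 14, 27, 18]
Pivot position: 2

After partitioning with pivot 9, the array becomes [8, 3, 9, 10, 14, 27, 18]. The pivot is placed at index 2. All elements to the left of the pivot are <= 9, and all elements to the right are > 9.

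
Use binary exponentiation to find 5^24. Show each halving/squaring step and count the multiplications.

Computing 5^24 by squaring (build up from 5^1; each line after the first costs one multiplication):

5^1 = 5
5^2 = (5^1)^2 = 5^2 = 25
5^3 = 5 * 5^2 = 5 * 25 = 125
5^6 = (5^3)^2 = 125^2 = 15625
5^12 = (5^6)^2 = 15625^2 = 244140625
5^24 = (5^12)^2 = 244140625^2 = 59604644775390625

Result: 59604644775390625
Multiplications needed: 5 (5 lines after 5^1)

5^24 = 59604644775390625. Using exponentiation by squaring, this requires 5 multiplications. The key idea: if the exponent is even, square the half-power; if odd, multiply by the base once.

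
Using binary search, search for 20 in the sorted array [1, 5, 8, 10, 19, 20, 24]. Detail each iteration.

Binary search for 20 in [1, 5, 8, 10, 19, 20, 24]:

lo=0, hi=6, mid=3, arr[mid]=10 -> 10 < 20, search right half
lo=4, hi=6, mid=5, arr[mid]=20 -> Found target at index 5!

Binary search finds 20 at index 5 after 2 comparisons. The search repeatedly halves the search space by comparing with the middle element.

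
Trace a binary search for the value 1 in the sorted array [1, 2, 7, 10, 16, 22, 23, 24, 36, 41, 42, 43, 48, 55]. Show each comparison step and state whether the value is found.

Binary search for 1 in [1, 2, 7, 10, 16, 22, 23, 24, 36, 41, 42, 43, 48, 55]:

lo=0, hi=13, mid=6, arr[mid]=23 -> 23 > 1, search left half
lo=0, hi=5, mid=2, arr[mid]=7 -> 7 > 1, search left half
lo=0, hi=1, mid=0, arr[mid]=1 -> Found target at index 0!

Binary search finds 1 at index 0 after 3 comparisons. The search repeatedly halves the search space by comparing with the middle element.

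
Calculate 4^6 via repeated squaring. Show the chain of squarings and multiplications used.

Computing 4^6 by squaring (build up from 4^1; each line after the first costs one multiplication):

4^1 = 4
4^2 = (4^1)^2 = 4^2 = 16
4^3 = 4 * 4^2 = 4 * 16 = 64
4^6 = (4^3)^2 = 64^2 = 4096

Result: 4096
Multiplications needed: 3 (3 lines after 4^1)

4^6 = 4096. Using exponentiation by squaring, this requires 3 multiplications. The key idea: if the exponent is even, square the half-power; if odd, multiply by the base once.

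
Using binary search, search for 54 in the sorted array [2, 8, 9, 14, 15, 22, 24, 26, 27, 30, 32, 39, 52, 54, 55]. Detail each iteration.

Binary search for 54 in [2, 8, 9, 14, 15, 22, 24, 26, 27, 30, 32, 39, 52, 54, 55]:

lo=0, hi=14, mid=7, arr[mid]=26 -> 26 < 54, search right half
lo=8, hi=14, mid=11, arr[mid]=39 -> 39 < 54, search right half
lo=12, hi=14, mid=13, arr[mid]=54 -> Found target at index 13!

Binary search finds 54 at index 13 after 3 comparisons. The search repeatedly halves the search space by comparing with the middle element.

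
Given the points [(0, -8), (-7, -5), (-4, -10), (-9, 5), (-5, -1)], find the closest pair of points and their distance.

Computing all pairwise distances among 5 points:

d((0, -8), (-7, -5)) = 7.6158
d((0, -8), (-4, -10)) = 4.4721 <-- minimum
d((0, -8), (-9, 5)) = 15.8114
d((0, -8), (-5, -1)) = 8.6023
d((-7, -5), (-4, -10)) = 5.831
d((-7, -5), (-9, 5)) = 10.198
d((-7, -5), (-5, -1)) = 4.4721 <-- minimum
d((-4, -10), (-9, 5)) = 15.8114
d((-4, -10), (-5, -1)) = 9.0554
d((-9, 5), (-5, -1)) = 7.2111

Minimum distance: 4.4721 (tie among 2 pairs: (0, -8) and (-4, -10); (-7, -5) and (-5, -1))

The minimum Euclidean distance is 4.4721. There is a tie: 2 pairs achieve this minimum — (0, -8) and (-4, -10); (-7, -5) and (-5, -1). Any of these is a valid closest pair. For 5 points, brute-force pairwise comparison is shown above. For large n, the divide-and-conquer algorithm (sort by x, recurse on halves, check the dividing strip) achieves O(n log n).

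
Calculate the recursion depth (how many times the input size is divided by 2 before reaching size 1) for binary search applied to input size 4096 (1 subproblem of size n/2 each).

For divide and conquer with division factor 2:

Problem sizes at each level:
Level 0: 4096
Level 1: 2048
Level 2: 1024
Level 3: 512
Level 4: 256
Level 5: 128
Level 6: 64
Level 7: 32
Level 8: 16
Level 9: 8
Level 10: 4
Level 11: 2
Level 12: 1

The root is level 0 and the size-1 base case is level 12 (the tree spans levels 0 through 12, i.e. 13 levels counting the root), so the depth is the number of divisions: log_2(4096) = 12

The recursion tree depth is log_2(4096) = 12. At each level, the problem size is divided by 2, so it takes 12 divisions to reduce to a base case of size 1. The algorithm makes 1 recursive call at each level.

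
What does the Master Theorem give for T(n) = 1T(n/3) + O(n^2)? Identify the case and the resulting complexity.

Master Theorem for T(n) = 1T(n/3) + O(n^2):

a = 1, b = 3, c = 2
log_b(a) = log_3(1) = 0.0000

Case 3: c = 2 > log_3(1) = 0.0000
T(n) = O(n^2) = O(n^2)

For T(n) = 1T(n/3) + O(n^2): log_3(1) = 0.0000. This is Case 3 of the Master Theorem (c > log_b(a), work dominated by root), giving O(n^2).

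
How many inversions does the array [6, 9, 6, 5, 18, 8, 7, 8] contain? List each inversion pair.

Finding inversions in [6, 9, 6, 5, 18, 8, 7, 8]:

(0, 3): arr[0]=6 > arr[3]=5
(1, 2): arr[1]=9 > arr[2]=6
(1, 3): arr[1]=9 > arr[3]=5
(1, 5): arr[1]=9 > arr[5]=8
(1, 6): arr[1]=9 > arr[6]=7
(1, 7): arr[1]=9 > arr[7]=8
(2, 3): arr[2]=6 > arr[3]=5
(4, 5): arr[4]=18 > arr[5]=8
(4, 6): arr[4]=18 > arr[6]=7
(4, 7): arr[4]=18 > arr[7]=8
(5, 6): arr[5]=8 > arr[6]=7

Total inversions: 11

The array has 11 inversion(s): (0,3), (1,2), (1,3), (1,5), (1,6), (1,7), (2,3), (4,5), (4,6), (4,7), (5,6). Each pair (i,j) satisfies i < j and arr[i] > arr[j].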